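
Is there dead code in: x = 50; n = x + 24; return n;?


x is read by n's definition; n is returned
No dead code


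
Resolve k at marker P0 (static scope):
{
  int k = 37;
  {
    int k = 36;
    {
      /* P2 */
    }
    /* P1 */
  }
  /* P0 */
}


k declared in the same block as P0
k = 37


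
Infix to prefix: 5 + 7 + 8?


left-to-right (same/higher precedence on left): tree is (+ (+ 5 7) 8)
Prefix: + + 5 7 8


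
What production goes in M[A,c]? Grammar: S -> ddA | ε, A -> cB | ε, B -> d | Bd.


For [A, c]: 'c' ∈ FIRST(cB)
Entry: A -> cB


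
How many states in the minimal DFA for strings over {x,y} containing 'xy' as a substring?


KMP-style automaton: 2 progress states + 1 absorbing accept = 3
Minimal DFA: 3 states


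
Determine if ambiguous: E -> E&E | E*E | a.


'a&a*a' has two parse trees (no precedence encoded between & and *)
Ambiguous


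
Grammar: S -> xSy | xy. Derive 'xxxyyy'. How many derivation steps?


Derivation: S => xSy => xxSyy => xxxyyy
Steps: 3


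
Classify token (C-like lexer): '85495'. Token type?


Pattern: digits only
Type: INTEGER_LITERAL


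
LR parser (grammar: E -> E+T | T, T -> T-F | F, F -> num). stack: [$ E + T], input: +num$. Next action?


handle 'E+T' on top; lookahead ∈ FOLLOW(E) = {+, $}
Action: reduce (E -> E+T)


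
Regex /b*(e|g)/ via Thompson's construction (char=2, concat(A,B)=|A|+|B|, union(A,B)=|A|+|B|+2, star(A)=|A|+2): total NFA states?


Syntax tree has 3 char leaf(s), 1 union(s), 1 star(s)
chars contribute 3×2 = 6; each union adds +2; each star adds +2
Total: 6 + 2 + 2 = 10 states


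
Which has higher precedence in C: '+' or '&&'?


'+' is additive (level 9); '&&' is logical AND (level 2)
Higher level binds tighter
'+' has higher precedence than '&&'


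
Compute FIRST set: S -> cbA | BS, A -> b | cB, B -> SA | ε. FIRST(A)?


Per alternative of A: FIRST(b) = {b}; FIRST(cB) = {c}
FIRST(A) = {b, c}


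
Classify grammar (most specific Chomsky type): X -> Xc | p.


Left-linear: every RHS is a terminal or one nonterminal followed by a terminal
Classification: Type 3 (Regular)


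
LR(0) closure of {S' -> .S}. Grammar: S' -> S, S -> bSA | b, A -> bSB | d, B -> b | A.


Start: S' -> .S
For each item with dot before a nonterminal B, add B -> .γ for every B-production
Closure: [S' -> .S, S -> .bSA, S -> .b]


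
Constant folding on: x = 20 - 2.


20 - 2 = 18 at compile time
Optimized: x = 18


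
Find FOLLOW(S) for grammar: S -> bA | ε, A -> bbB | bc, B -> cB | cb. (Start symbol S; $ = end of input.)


$ ∈ FOLLOW(S). For each A -> αBβ: add FIRST(β)\{ε} to FOLLOW(B); if β nullable, add FOLLOW(A).
FOLLOW(S) = {$}


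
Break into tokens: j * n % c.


Scan left to right, longest-match per lexeme
Tokens: ID(j), OP(*), ID(n), OP(%), ID(c)


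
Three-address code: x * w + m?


Break into single-operator statements:
t1 = x * w
t2 = t1 + m


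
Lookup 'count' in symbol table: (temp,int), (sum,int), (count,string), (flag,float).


Lookup 'count' → type string


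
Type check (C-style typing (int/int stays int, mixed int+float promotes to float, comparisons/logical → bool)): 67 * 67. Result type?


Operand types: int * int
Rule: mixed int/float promotes to float; int/int stays int
Result type: int


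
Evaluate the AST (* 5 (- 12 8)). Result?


Evaluate inner: (- 12 8) = 4
Evaluate root: (* 5 4) = 20
Result: 20


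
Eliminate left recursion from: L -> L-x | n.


Left-recursive alternatives: L-x; non-recursive: n
Introduce L': L -> nL', L' -> -xL' | ε


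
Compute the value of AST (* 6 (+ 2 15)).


Evaluate inner: (+ 2 15) = 17
Evaluate root: (* 6 17) = 102
Result: 102


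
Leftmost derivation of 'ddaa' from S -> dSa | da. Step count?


Derivation: S => dSa => ddaa
Steps: 2


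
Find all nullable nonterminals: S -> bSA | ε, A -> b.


A nonterminal is nullable iff some alternative derives ε (directly, or every symbol in it is nullable)
Nullable: {S}


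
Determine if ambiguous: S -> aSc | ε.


balanced a^n…c^n: each string has a unique parse
Unambiguous


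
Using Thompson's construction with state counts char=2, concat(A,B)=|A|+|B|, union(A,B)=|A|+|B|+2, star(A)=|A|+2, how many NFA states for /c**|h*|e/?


Syntax tree has 3 char leaf(s), 2 union(s), 3 star(s)
chars contribute 3×2 = 6; each union adds +2; each star adds +2
Total: 6 + 4 + 6 = 16 states


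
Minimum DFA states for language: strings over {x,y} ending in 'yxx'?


Track the longest suffix of input matching a prefix of 'yxx': 4 classes (prefixes of length 0..3)
Minimal DFA: 4 states


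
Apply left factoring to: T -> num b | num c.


Common prefix: 'num'
Factored: T -> num T', T' -> b | c


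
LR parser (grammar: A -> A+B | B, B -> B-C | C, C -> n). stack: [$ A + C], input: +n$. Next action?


'C' (not preceded by B-) is the handle for B -> C
Action: reduce (B -> C)


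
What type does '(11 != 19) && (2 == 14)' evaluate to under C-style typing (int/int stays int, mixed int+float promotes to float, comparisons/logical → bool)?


Operand types: bool && bool
Rule: logical operators take bool operands and yield bool
Result type: bool


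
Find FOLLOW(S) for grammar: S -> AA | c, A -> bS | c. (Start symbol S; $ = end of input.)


$ ∈ FOLLOW(S). For each A -> αBβ: add FIRST(β)\{ε} to FOLLOW(B); if β nullable, add FOLLOW(A).
FOLLOW(S) = {$, b, c}


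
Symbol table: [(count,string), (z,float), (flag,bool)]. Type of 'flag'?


Lookup 'flag' → type bool


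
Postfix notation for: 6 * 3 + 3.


Left to right (same or higher precedence on left)
Postfix: 6 3 * 3 +


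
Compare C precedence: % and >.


'%' is multiplicative (level 10); '>' is relational (level 7)
Higher level binds tighter
'%' has higher precedence than '>'


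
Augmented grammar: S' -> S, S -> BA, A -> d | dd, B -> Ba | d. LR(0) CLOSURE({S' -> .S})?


Start: S' -> .S
For each item with dot before a nonterminal B, add B -> .γ for every B-production
Closure: [S' -> .S, S -> .BA, B -> .Ba, B -> .d]


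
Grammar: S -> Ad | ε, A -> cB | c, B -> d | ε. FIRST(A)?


Per alternative of A: FIRST(cB) = {c}; FIRST(c) = {c}
FIRST(A) = {c}


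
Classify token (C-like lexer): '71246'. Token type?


Pattern: digits only
Type: INTEGER_LITERAL


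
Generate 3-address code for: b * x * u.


Break into single-operator statements:
t1 = b * x
t2 = t1 * u


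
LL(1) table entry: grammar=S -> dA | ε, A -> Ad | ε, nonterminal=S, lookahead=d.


For [S, d]: 'd' ∈ FIRST(dA)
Entry: S -> dA


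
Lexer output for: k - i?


Scan left to right, longest-match per lexeme
Tokens: ID(k), OP(-), ID(i)


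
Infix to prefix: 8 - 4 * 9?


'*' binds tighter: tree is (- 8 (* 4 9))
Prefix: - 8 * 4 9


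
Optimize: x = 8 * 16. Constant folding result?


8 * 16 = 128 at compile time
Optimized: x = 128


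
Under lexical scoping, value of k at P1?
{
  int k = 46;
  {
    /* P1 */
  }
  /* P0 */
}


P1's block does not declare k; resolves to the enclosing declaration at depth 0
k = 46


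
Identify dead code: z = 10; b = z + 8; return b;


z is read by b's definition; b is returned
No dead code


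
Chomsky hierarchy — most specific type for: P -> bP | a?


Right-linear: every RHS is a terminal or a terminal followed by one nonterminal
Classification: Type 3 (Regular)


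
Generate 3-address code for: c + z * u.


Break into single-operator statements:
t1 = z * u
t2 = c + t1


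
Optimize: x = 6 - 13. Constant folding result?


6 - 13 = -7 at compile time
Optimized: x = -7


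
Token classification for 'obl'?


Pattern: letter/underscore followed by alphanumerics, not a keyword
Type: IDENTIFIER


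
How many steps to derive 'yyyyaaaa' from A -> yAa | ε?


Derivation: A => yAa => yyAaa => yyyAaaa => yyyyAaaaa => yyyyaaaa
Steps: 5


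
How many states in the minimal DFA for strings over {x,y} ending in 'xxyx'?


Track the longest suffix of input matching a prefix of 'xxyx': 5 classes (prefixes of length 0..4)
Minimal DFA: 5 states


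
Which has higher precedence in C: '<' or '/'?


'/' is multiplicative (level 10); '<' is relational (level 7)
Higher level binds tighter
'/' has higher precedence than '<'


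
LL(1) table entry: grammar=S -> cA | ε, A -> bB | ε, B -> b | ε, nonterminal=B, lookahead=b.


For [B, b]: 'b' ∈ FIRST(b)
Entry: B -> b


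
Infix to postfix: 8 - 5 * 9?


* has higher precedence, evaluate 5*9 first
Postfix: 8 5 9 * -


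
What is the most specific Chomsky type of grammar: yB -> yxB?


LHS has context (more than one symbol) and |LHS| ≤ |RHS|
Classification: Type 1 (Context-Sensitive)


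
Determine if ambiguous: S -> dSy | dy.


balanced d^n…y^n: each string has a unique parse
Unambiguous


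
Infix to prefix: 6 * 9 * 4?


left-to-right (same/higher precedence on left): tree is (* (* 6 9) 4)
Prefix: * * 6 9 4


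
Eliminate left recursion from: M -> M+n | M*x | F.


Left-recursive alternatives: M+n, M*x; non-recursive: F
Introduce M': M -> FM', M' -> +nM' | *xM' | ε


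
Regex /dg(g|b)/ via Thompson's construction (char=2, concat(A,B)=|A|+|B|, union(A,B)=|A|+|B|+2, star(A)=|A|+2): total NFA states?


Syntax tree has 4 char leaf(s), 1 union(s), 0 star(s)
chars contribute 4×2 = 8; each union adds +2; each star adds +2
Total: 8 + 2 + 0 = 10 states


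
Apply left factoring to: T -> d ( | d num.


Common prefix: 'd'
Factored: T -> d T', T' -> ( | num


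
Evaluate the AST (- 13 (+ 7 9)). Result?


Evaluate inner: (+ 7 9) = 16
Evaluate root: (- 13 16) = -3
Result: -3


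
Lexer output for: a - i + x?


Scan left to right, longest-match per lexeme
Tokens: ID(a), OP(-), ID(i), OP(+), ID(x)


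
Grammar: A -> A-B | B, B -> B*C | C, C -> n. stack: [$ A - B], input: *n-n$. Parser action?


'*' can extend B; shift to build B -> B*C
Action: shift


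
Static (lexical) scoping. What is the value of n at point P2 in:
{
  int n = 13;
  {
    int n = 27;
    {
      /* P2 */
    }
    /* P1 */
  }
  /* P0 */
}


P2's block does not declare n; resolves to the enclosing declaration at depth 1
n = 27


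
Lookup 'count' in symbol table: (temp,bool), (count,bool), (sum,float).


Lookup 'count' → type bool


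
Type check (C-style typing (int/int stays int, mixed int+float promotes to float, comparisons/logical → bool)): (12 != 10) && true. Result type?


Operand types: bool && bool
Rule: logical operators take bool operands and yield bool
Result type: bool


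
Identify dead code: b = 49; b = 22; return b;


first assignment to b is overwritten before any read
Dead: 'b = 49'


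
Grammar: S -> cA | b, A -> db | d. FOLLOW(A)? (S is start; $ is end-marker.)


$ ∈ FOLLOW(S). For each A -> αBβ: add FIRST(β)\{ε} to FOLLOW(B); if β nullable, add FOLLOW(A).
FOLLOW(A) = {$}


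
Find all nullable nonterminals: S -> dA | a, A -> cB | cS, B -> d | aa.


A nonterminal is nullable iff some alternative derives ε (directly, or every symbol in it is nullable)
Nullable: {}


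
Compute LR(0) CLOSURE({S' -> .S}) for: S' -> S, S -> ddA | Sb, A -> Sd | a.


Start: S' -> .S
For each item with dot before a nonterminal B, add B -> .γ for every B-production
Closure: [S' -> .S, S -> .ddA, S -> .Sb]


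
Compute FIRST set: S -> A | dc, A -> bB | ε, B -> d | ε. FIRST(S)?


Per alternative of S: FIRST(A) = {b, ε}; FIRST(dc) = {d}
FIRST(S) = {b, d, ε}


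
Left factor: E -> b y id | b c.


Common prefix: 'b'
Factored: E -> b E', E' -> y id | c


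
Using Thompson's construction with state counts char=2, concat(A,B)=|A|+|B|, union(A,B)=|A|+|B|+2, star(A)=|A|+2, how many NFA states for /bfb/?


Syntax tree has 3 char leaf(s), 0 union(s), 0 star(s)
chars contribute 3×2 = 6; each union adds +2; each star adds +2
Total: 6 + 0 + 0 = 6 states


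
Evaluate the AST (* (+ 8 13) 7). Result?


Evaluate inner: (+ 8 13) = 21
Evaluate root: (* 21 7) = 147
Result: 147


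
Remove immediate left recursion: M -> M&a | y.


Left-recursive alternatives: M&a; non-recursive: y
Introduce M': M -> yM', M' -> &aM' | ε


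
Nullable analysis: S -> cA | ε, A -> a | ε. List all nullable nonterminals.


A nonterminal is nullable iff some alternative derives ε (directly, or every symbol in it is nullable)
Nullable: {A, S}


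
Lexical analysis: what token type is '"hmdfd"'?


Pattern: double-quoted sequence
Type: STRING_LITERAL


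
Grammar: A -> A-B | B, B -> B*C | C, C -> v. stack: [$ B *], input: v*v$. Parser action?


no handle; shift 'v'
Action: shift


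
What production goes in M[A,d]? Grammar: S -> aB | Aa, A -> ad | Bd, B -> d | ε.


For [A, d]: 'd' ∈ FIRST(Bd)
Entry: A -> Bd


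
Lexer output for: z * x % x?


Scan left to right, longest-match per lexeme
Tokens: ID(z), OP(*), ID(x), OP(%), ID(x)


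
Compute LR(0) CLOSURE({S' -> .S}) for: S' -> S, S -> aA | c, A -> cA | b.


Start: S' -> .S
For each item with dot before a nonterminal B, add B -> .γ for every B-production
Closure: [S' -> .S, S -> .aA, S -> .c]


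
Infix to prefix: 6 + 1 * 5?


'*' binds tighter: tree is (+ 6 (* 1 5))
Prefix: + 6 * 1 5


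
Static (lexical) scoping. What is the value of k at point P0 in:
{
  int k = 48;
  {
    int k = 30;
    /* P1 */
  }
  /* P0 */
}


k declared in the same block as P0
k = 48


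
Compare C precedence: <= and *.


'*' is multiplicative (level 10); '<=' is relational (level 7)
Higher level binds tighter
'*' has higher precedence than '<='


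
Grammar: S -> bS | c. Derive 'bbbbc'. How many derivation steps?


Derivation: S => bS => bbS => bbbS => bbbbS => bbbbc
Steps: 5


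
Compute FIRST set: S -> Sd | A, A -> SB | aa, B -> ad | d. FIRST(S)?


Per alternative of S: FIRST(Sd) = {a}; FIRST(A) = {a}
FIRST(S) = {a}


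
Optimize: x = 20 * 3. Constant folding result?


20 * 3 = 60 at compile time
Optimized: x = 60


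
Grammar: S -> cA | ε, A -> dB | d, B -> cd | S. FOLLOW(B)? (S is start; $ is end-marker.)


$ ∈ FOLLOW(S). For each A -> αBβ: add FIRST(β)\{ε} to FOLLOW(B); if β nullable, add FOLLOW(A).
FOLLOW(B) = {$}


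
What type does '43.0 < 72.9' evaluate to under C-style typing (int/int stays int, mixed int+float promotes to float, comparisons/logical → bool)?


Operand types: float < float
Rule: comparison yields bool
Result type: bool


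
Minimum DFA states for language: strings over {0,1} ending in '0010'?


Track the longest suffix of input matching a prefix of '0010': 5 classes (prefixes of length 0..4)
Minimal DFA: 5 states


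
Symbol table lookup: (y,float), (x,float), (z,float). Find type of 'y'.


Lookup 'y' → type float


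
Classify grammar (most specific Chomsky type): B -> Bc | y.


Left-linear: every RHS is a terminal or one nonterminal followed by a terminal
Classification: Type 3 (Regular)


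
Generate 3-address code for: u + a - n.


Break into single-operator statements:
t1 = u + a
t2 = t1 - n


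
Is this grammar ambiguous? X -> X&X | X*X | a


'a&a*a' has two parse trees (no precedence encoded between & and *)
Ambiguous


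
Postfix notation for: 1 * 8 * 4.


Left to right (same or higher precedence on left)
Postfix: 1 8 * 4 *


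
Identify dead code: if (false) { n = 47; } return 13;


condition is constant false, so the whole block is unreachable
Dead: 'if (false) { n = 47; }'


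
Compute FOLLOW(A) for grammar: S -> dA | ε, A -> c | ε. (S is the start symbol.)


$ ∈ FOLLOW(S). For each A -> αBβ: add FIRST(β)\{ε} to FOLLOW(B); if β nullable, add FOLLOW(A).
FOLLOW(A) = {$}


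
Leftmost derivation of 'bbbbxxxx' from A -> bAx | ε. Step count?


Derivation: A => bAx => bbAxx => bbbAxxx => bbbbAxxxx => bbbbxxxx
Steps: 5


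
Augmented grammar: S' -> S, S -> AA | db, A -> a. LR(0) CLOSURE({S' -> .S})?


Start: S' -> .S
For each item with dot before a nonterminal B, add B -> .γ for every B-production
Closure: [S' -> .S, S -> .AA, S -> .db, A -> .a]


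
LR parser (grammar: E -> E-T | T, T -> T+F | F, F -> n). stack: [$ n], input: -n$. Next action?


'n' on top is the handle for F -> n
Action: reduce (F -> n)


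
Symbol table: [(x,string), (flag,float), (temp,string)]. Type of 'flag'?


Lookup 'flag' → type float


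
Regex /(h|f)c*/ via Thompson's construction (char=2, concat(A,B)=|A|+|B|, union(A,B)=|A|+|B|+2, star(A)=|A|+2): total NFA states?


Syntax tree has 3 char leaf(s), 1 union(s), 1 star(s)
chars contribute 3×2 = 6; each union adds +2; each star adds +2
Total: 6 + 2 + 2 = 10 states


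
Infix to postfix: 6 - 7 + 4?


Left to right (same or higher precedence on left)
Postfix: 6 7 - 4 +


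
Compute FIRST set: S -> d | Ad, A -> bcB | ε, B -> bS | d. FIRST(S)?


Per alternative of S: FIRST(d) = {d}; FIRST(Ad) = {b, d}
FIRST(S) = {b, d}


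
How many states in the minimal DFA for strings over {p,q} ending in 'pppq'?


Track the longest suffix of input matching a prefix of 'pppq': 5 classes (prefixes of length 0..4)
Minimal DFA: 5 states


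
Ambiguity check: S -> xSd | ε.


balanced x^n…d^n: each string has a unique parse
Unambiguous


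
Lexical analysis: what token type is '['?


Pattern: delimiter/punctuation
Type: PUNCTUATION


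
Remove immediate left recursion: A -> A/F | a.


Left-recursive alternatives: A/F; non-recursive: a
Introduce A': A -> aA', A' -> /FA' | ε


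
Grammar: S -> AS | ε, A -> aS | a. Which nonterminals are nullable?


A nonterminal is nullable iff some alternative derives ε (directly, or every symbol in it is nullable)
Nullable: {S}


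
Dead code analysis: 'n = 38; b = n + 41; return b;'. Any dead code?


n is read by b's definition; b is returned
No dead code


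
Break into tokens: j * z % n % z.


Scan left to right, longest-match per lexeme
Tokens: ID(j), OP(*), ID(z), OP(%), ID(n), OP(%), ID(z)


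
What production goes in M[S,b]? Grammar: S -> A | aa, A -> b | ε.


For [S, b]: 'b' ∈ FIRST(A)
Entry: S -> A


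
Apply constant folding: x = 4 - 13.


4 - 13 = -9 at compile time
Optimized: x = -9


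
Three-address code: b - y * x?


Break into single-operator statements:
t1 = y * x
t2 = b - t1


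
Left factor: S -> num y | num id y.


Common prefix: 'num'
Factored: S -> num S', S' -> y | id y


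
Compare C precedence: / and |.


'/' is multiplicative (level 10); '|' is bitwise OR (level 3)
Higher level binds tighter
'/' has higher precedence than '|'


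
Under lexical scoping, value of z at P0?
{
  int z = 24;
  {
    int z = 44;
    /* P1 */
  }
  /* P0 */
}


z declared in the same block as P0
z = 24


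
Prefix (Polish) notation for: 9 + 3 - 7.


left-to-right (same/higher precedence on left): tree is (- (+ 9 3) 7)
Prefix: - + 9 3 7


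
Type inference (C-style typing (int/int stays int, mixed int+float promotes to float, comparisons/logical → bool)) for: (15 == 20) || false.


Operand types: bool || bool
Rule: logical operators take bool operands and yield bool
Result type: bool


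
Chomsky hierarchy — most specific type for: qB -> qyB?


LHS has context (more than one symbol) and |LHS| ≤ |RHS|
Classification: Type 1 (Context-Sensitive)


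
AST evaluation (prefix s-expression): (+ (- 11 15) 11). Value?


Evaluate inner: (- 11 15) = -4
Evaluate root: (+ -4 11) = 7
Result: 7


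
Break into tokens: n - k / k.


Scan left to right, longest-match per lexeme
Tokens: ID(n), OP(-), ID(k), OP(/), ID(k)


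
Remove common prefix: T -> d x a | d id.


Common prefix: 'd'
Factored: T -> d T', T' -> x a | id


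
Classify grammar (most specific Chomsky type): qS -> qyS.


LHS has context (more than one symbol) and |LHS| ≤ |RHS|
Classification: Type 1 (Context-Sensitive)


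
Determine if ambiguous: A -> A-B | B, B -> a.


precedence layered via separate nonterminal B: deterministic
Unambiguous


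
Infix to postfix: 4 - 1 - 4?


Left to right (same or higher precedence on left)
Postfix: 4 1 - 4 -


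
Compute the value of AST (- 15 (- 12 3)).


Evaluate inner: (- 12 3) = 9
Evaluate root: (- 15 9) = 6
Result: 6


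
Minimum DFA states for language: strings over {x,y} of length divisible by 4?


Track length mod 4: states 0..3, accept at 0
Minimal DFA: 4 states


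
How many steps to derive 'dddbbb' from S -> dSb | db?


Derivation: S => dSb => ddSbb => dddbbb
Steps: 3


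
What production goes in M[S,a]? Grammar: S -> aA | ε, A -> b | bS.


For [S, a]: 'a' ∈ FIRST(aA)
Entry: S -> aA


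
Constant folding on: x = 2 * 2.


2 * 2 = 4 at compile time
Optimized: x = 4


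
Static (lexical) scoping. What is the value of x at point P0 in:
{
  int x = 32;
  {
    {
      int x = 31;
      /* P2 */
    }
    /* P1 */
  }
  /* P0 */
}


x declared in the same block as P0
x = 32


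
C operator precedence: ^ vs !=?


'!=' is equality (level 6); '^' is bitwise XOR (level 4)
Higher level binds tighter
'!=' has higher precedence than '^'


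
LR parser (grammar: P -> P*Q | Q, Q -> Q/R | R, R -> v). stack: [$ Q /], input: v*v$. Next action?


no handle; shift 'v'
Action: shift


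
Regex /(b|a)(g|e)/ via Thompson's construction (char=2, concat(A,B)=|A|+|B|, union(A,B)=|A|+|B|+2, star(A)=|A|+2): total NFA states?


Syntax tree has 4 char leaf(s), 2 union(s), 0 star(s)
chars contribute 4×2 = 8; each union adds +2; each star adds +2
Total: 8 + 4 + 0 = 12 states


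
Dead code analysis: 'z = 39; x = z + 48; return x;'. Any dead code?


z is read by x's definition; x is returned
No dead code


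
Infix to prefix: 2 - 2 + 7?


left-to-right (same/higher precedence on left): tree is (+ (- 2 2) 7)
Prefix: + - 2 2 7


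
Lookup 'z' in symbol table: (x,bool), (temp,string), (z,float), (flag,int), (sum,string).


Lookup 'z' → type float


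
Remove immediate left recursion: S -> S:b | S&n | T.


Left-recursive alternatives: S:b, S&n; non-recursive: T
Introduce S': S -> TS', S' -> :bS' | &nS' | ε


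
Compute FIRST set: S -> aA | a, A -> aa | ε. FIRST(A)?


Per alternative of A: FIRST(aa) = {a}; FIRST(ε) = {ε}
FIRST(A) = {a, ε}


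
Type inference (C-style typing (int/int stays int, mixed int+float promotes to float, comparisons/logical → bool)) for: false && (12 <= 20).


Operand types: bool && bool
Rule: logical operators take bool operands and yield bool
Result type: bool


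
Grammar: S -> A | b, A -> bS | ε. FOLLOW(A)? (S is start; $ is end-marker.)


$ ∈ FOLLOW(S). For each A -> αBβ: add FIRST(β)\{ε} to FOLLOW(B); if β nullable, add FOLLOW(A).
FOLLOW(A) = {$}


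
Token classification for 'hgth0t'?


Pattern: letter/underscore followed by alphanumerics, not a keyword
Type: IDENTIFIER


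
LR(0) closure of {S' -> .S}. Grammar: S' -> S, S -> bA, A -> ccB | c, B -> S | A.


Start: S' -> .S
For each item with dot before a nonterminal B, add B -> .γ for every B-production
Closure: [S' -> .S, S -> .bA]


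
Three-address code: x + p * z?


Break into single-operator statements:
t1 = p * z
t2 = x + t1


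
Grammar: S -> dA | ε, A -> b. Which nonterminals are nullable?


A nonterminal is nullable iff some alternative derives ε (directly, or every symbol in it is nullable)
Nullable: {S}


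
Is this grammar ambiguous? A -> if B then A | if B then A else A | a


dangling else: 'if B then if B then a else a' parses two ways
Ambiguous


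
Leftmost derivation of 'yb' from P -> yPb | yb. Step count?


Derivation: P => yb
Steps: 1


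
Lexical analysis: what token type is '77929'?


Pattern: digits only
Type: INTEGER_LITERAL


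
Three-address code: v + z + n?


Break into single-operator statements:
t1 = v + z
t2 = t1 + n


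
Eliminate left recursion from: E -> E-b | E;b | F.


Left-recursive alternatives: E-b, E;b; non-recursive: F
Introduce E': E -> FE', E' -> -bE' | ;bE' | ε


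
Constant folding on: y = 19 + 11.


19 + 11 = 30 at compile time
Optimized: y = 30


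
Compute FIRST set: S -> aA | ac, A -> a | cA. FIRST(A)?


Per alternative of A: FIRST(a) = {a}; FIRST(cA) = {c}
FIRST(A) = {a, c}


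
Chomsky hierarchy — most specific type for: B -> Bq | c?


Left-linear: every RHS is a terminal or one nonterminal followed by a terminal
Classification: Type 3 (Regular)


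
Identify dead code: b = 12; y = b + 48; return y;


b is read by y's definition; y is returned
No dead code


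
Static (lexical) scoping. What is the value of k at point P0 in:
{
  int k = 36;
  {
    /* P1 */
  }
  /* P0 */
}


k declared in the same block as P0
k = 36


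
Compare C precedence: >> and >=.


'>>' is shift (level 8); '>=' is relational (level 7)
Higher level binds tighter
'>>' has higher precedence than '>='


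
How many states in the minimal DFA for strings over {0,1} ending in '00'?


Track the longest suffix of input matching a prefix of '00': 3 classes (prefixes of length 0..2)
Minimal DFA: 3 states


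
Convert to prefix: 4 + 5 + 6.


left-to-right (same/higher precedence on left): tree is (+ (+ 4 5) 6)
Prefix: + + 4 5 6


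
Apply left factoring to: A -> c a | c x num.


Common prefix: 'c'
Factored: A -> c A', A' -> a | x num


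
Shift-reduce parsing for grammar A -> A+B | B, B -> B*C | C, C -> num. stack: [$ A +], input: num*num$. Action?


no handle ('A+' is not any RHS); shift 'num'
Action: shift


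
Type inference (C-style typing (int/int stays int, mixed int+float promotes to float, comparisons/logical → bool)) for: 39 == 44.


Operand types: int == int
Rule: comparison yields bool
Result type: bool


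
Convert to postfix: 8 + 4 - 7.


Left to right (same or higher precedence on left)
Postfix: 8 4 + 7 -


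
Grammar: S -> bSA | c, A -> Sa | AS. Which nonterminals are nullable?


A nonterminal is nullable iff some alternative derives ε (directly, or every symbol in it is nullable)
Nullable: {}


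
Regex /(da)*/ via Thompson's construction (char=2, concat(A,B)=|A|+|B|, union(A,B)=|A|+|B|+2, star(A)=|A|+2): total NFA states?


Syntax tree has 2 char leaf(s), 0 union(s), 1 star(s)
chars contribute 2×2 = 4; each union adds +2; each star adds +2
Total: 4 + 0 + 2 = 6 states


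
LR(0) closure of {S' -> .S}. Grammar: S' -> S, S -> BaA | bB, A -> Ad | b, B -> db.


Start: S' -> .S
For each item with dot before a nonterminal B, add B -> .γ for every B-production
Closure: [S' -> .S, S -> .BaA, S -> .bB, B -> .db]


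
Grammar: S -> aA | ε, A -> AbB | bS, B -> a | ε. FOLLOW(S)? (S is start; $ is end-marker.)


$ ∈ FOLLOW(S). For each A -> αBβ: add FIRST(β)\{ε} to FOLLOW(B); if β nullable, add FOLLOW(A).
FOLLOW(S) = {$, b}


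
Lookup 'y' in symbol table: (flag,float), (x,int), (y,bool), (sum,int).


Lookup 'y' → type bool


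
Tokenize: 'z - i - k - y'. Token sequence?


Scan left to right, longest-match per lexeme
Tokens: ID(z), OP(-), ID(i), OP(-), ID(k), OP(-), ID(y)


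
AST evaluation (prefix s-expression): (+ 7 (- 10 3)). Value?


Evaluate inner: (- 10 3) = 7
Evaluate root: (+ 7 7) = 14
Result: 14


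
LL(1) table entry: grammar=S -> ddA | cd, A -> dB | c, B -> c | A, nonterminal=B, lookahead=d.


For [B, d]: 'd' ∈ FIRST(A)
Entry: B -> A


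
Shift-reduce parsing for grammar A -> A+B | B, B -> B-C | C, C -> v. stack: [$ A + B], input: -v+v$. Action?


'-' can extend B; shift to build B -> B-C
Action: shift


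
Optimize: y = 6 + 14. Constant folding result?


6 + 14 = 20 at compile time
Optimized: y = 20


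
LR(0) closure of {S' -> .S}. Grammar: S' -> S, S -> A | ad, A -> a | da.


Start: S' -> .S
For each item with dot before a nonterminal B, add B -> .γ for every B-production
Closure: [S' -> .S, S -> .A, S -> .ad, A -> .a, A -> .da]


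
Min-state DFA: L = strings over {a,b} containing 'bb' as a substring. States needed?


KMP-style automaton: 2 progress states + 1 absorbing accept = 3
Minimal DFA: 3 states


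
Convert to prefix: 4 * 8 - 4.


left-to-right (same/higher precedence on left): tree is (- (* 4 8) 4)
Prefix: - * 4 8 4


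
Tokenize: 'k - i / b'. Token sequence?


Scan left to right, longest-match per lexeme
Tokens: ID(k), OP(-), ID(i), OP(/), ID(b)


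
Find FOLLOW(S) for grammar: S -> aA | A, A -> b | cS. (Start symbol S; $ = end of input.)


$ ∈ FOLLOW(S). For each A -> αBβ: add FIRST(β)\{ε} to FOLLOW(B); if β nullable, add FOLLOW(A).
FOLLOW(S) = {$}


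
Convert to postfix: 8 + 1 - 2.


Left to right (same or higher precedence on left)
Postfix: 8 1 + 2 -


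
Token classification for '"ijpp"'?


Pattern: double-quoted sequence
Type: STRING_LITERAL


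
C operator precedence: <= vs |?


'<=' is relational (level 7); '|' is bitwise OR (level 3)
Higher level binds tighter
'<=' has higher precedence than '|'


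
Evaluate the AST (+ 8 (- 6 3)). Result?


Evaluate inner: (- 6 3) = 3
Evaluate root: (+ 8 3) = 11
Result: 11


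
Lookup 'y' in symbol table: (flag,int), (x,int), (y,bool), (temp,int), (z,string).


Lookup 'y' → type bool


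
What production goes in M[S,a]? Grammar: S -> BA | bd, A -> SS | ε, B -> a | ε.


For [S, a]: 'a' ∈ FIRST(BA)
Entry: S -> BA


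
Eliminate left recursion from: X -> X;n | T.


Left-recursive alternatives: X;n; non-recursive: T
Introduce X': X -> TX', X' -> ;nX' | ε


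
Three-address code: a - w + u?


Break into single-operator statements:
t1 = a - w
t2 = t1 + u


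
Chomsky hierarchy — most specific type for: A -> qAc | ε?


Single nonterminal LHS, but q^n c^n is not regular
Classification: Type 2 (Context-Free)


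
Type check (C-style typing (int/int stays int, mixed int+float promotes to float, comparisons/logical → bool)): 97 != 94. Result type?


Operand types: int != int
Rule: comparison yields bool
Result type: bool


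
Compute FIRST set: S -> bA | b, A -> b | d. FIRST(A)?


Per alternative of A: FIRST(b) = {b}; FIRST(d) = {d}
FIRST(A) = {b, d}


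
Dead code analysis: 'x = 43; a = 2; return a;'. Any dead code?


x is assigned but never read
Dead: 'x = 43'


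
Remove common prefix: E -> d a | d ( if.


Common prefix: 'd'
Factored: E -> d E', E' -> a | ( if


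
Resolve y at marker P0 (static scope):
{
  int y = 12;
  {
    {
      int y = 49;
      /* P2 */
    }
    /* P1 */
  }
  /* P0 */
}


y declared in the same block as P0
y = 12


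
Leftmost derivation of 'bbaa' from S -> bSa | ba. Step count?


Derivation: S => bSa => bbaa
Steps: 2


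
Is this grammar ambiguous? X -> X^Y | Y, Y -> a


precedence layered via separate nonterminal Y: deterministic
Unambiguous


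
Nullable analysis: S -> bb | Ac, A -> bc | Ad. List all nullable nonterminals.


A nonterminal is nullable iff some alternative derives ε (directly, or every symbol in it is nullable)
Nullable: {}


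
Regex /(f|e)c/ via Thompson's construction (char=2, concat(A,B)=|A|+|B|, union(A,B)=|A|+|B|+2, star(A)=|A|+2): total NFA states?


Syntax tree has 3 char leaf(s), 1 union(s), 0 star(s)
chars contribute 3×2 = 6; each union adds +2; each star adds +2
Total: 6 + 2 + 0 = 8 states


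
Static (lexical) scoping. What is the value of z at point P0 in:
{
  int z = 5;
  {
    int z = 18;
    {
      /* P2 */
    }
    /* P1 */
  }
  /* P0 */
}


z declared in the same block as P0
z = 5


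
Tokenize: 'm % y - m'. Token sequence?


Scan left to right, longest-match per lexeme
Tokens: ID(m), OP(%), ID(y), OP(-), ID(m)


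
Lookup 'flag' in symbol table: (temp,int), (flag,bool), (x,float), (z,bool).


Lookup 'flag' → type bool


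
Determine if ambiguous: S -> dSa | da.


balanced d^n…a^n: each string has a unique parse
Unambiguous


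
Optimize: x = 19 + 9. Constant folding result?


19 + 9 = 28 at compile time
Optimized: x = 28


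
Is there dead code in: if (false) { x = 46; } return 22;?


condition is constant false, so the whole block is unreachable
Dead: 'if (false) { x = 46; }'


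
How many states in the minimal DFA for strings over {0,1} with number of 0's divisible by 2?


Track (count of 0) mod 2: states 0..1, accept at 0
Minimal DFA: 2 states


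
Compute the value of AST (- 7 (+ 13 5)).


Evaluate inner: (+ 13 5) = 18
Evaluate root: (- 7 18) = -11
Result: -11


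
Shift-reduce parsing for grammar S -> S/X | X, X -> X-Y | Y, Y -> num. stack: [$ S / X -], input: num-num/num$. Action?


no handle; shift 'num'
Action: shift


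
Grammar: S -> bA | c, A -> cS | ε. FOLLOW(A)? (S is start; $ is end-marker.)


$ ∈ FOLLOW(S). For each A -> αBβ: add FIRST(β)\{ε} to FOLLOW(B); if β nullable, add FOLLOW(A).
FOLLOW(A) = {$}


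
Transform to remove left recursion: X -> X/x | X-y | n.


Left-recursive alternatives: X/x, X-y; non-recursive: n
Introduce X': X -> nX', X' -> /xX' | -yX' | ε


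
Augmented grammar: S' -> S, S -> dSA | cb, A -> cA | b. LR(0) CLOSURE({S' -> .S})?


Start: S' -> .S
For each item with dot before a nonterminal B, add B -> .γ for every B-production
Closure: [S' -> .S, S -> .dSA, S -> .cb]


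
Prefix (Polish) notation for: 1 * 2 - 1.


left-to-right (same/higher precedence on left): tree is (- (* 1 2) 1)
Prefix: - * 1 2 1


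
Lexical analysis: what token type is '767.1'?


Pattern: digits with a decimal point
Type: FLOAT_LITERAL


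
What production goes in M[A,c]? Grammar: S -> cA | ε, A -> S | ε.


For [A, c]: 'c' ∈ FIRST(S)
Entry: A -> S


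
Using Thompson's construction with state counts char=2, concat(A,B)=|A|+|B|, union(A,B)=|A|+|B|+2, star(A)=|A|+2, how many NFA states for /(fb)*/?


Syntax tree has 2 char leaf(s), 0 union(s), 1 star(s)
chars contribute 2×2 = 4; each union adds +2; each star adds +2
Total: 4 + 0 + 2 = 6 states


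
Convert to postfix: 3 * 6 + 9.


Left to right (same or higher precedence on left)
Postfix: 3 6 * 9 +


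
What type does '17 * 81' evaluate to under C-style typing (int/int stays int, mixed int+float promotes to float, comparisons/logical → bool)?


Operand types: int * int
Rule: mixed int/float promotes to float; int/int stays int
Result type: int


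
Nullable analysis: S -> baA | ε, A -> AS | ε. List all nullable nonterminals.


A nonterminal is nullable iff some alternative derives ε (directly, or every symbol in it is nullable)
Nullable: {A, S}


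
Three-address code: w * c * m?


Break into single-operator statements:
t1 = w * c
t2 = t1 * m


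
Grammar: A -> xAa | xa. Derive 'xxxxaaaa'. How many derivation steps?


Derivation: A => xAa => xxAaa => xxxAaaa => xxxxaaaa
Steps: 4


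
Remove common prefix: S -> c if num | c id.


Common prefix: 'c'
Factored: S -> c S', S' -> if num | id


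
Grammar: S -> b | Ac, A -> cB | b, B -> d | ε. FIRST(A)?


Per alternative of A: FIRST(cB) = {c}; FIRST(b) = {b}
FIRST(A) = {b, c}


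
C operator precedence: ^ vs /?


'/' is multiplicative (level 10); '^' is bitwise XOR (level 4)
Higher level binds tighter
'/' has higher precedence than '^'


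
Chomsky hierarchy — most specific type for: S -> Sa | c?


Left-linear: every RHS is a terminal or one nonterminal followed by a terminal
Classification: Type 3 (Regular)


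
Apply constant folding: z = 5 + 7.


5 + 7 = 12 at compile time
Optimized: z = 12


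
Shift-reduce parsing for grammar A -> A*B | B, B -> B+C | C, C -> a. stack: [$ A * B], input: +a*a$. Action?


'+' can extend B; shift to build B -> B+C
Action: shift


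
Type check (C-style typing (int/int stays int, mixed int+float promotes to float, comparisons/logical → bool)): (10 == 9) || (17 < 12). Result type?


Operand types: bool || bool
Rule: logical operators take bool operands and yield bool
Result type: bool


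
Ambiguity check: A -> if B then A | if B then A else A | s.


dangling else: 'if B then if B then s else s' parses two ways
Ambiguous


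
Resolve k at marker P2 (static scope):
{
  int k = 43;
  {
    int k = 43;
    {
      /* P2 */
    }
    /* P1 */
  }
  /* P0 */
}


P2's block does not declare k; resolves to the enclosing declaration at depth 1
k = 43


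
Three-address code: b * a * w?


Break into single-operator statements:
t1 = b * a
t2 = t1 * w


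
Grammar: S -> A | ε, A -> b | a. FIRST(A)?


Per alternative of A: FIRST(b) = {b}; FIRST(a) = {a}
FIRST(A) = {a, b}


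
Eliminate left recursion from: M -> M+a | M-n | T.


Left-recursive alternatives: M+a, M-n; non-recursive: T
Introduce M': M -> TM', M' -> +aM' | -nM' | ε


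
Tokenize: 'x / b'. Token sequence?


Scan left to right, longest-match per lexeme
Tokens: ID(x), OP(/), ID(b)


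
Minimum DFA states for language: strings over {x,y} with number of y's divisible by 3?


Track (count of y) mod 3: states 0..2, accept at 0
Minimal DFA: 3 states


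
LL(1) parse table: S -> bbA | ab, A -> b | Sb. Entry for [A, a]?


For [A, a]: 'a' ∈ FIRST(Sb)
Entry: A -> Sb


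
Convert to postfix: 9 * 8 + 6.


Left to right (same or higher precedence on left)
Postfix: 9 8 * 6 +


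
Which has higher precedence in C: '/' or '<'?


'/' is multiplicative (level 10); '<' is relational (level 7)
Higher level binds tighter
'/' has higher precedence than '<'


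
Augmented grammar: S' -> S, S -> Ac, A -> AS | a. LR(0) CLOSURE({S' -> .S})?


Start: S' -> .S
For each item with dot before a nonterminal B, add B -> .γ for every B-production
Closure: [S' -> .S, S -> .Ac, A -> .AS, A -> .a]


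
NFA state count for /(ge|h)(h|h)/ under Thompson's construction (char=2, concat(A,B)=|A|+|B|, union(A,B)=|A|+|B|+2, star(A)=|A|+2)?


Syntax tree has 5 char leaf(s), 2 union(s), 0 star(s)
chars contribute 5×2 = 10; each union adds +2; each star adds +2
Total: 10 + 4 + 0 = 14 states


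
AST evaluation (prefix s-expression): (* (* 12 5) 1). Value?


Evaluate inner: (* 12 5) = 60
Evaluate root: (* 60 1) = 60
Result: 60


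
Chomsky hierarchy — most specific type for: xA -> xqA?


LHS has context (more than one symbol) and |LHS| ≤ |RHS|
Classification: Type 1 (Context-Sensitive)


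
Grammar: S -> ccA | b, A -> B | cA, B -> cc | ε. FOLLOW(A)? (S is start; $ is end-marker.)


$ ∈ FOLLOW(S). For each A -> αBβ: add FIRST(β)\{ε} to FOLLOW(B); if β nullable, add FOLLOW(A).
FOLLOW(A) = {$}


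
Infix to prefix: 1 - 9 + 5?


left-to-right (same/higher precedence on left): tree is (+ (- 1 9) 5)
Prefix: + - 1 9 5


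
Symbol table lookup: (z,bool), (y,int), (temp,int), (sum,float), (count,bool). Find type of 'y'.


Lookup 'y' → type int


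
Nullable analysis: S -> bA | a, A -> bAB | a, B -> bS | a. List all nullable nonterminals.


A nonterminal is nullable iff some alternative derives ε (directly, or every symbol in it is nullable)
Nullable: {}


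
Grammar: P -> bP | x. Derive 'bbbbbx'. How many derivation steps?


Derivation: P => bP => bbP => bbbP => bbbbP => bbbbbP => bbbbbx
Steps: 6


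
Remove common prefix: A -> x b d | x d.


Common prefix: 'x'
Factored: A -> x A', A' -> b d | d
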